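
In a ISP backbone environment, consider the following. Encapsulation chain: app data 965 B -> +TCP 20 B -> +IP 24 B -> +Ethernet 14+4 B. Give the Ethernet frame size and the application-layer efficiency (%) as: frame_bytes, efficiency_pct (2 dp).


TCP segment = 965 + 20 = 985 B
IP packet = 985 + 24 = 1009 B
Ethernet frame = 1009 + 14 + 4 = 1027 B
Efficiency = app / frame = 965 / 1027 = 0.939630 = 93.9630% -> 93.96% (2 dp)

1027, 93.96


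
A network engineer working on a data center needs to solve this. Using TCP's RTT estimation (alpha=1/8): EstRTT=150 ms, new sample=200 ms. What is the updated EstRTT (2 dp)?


Given: EstRTT = 150 ms, SampleRTT = 200 ms, alpha = 1/8
New EstRTT = (1 - alpha) * EstRTT + alpha * SampleRTT
(7/8) * 150 = 131.25
(1/8) * 200 = 25
New EstRTT = 131.25 + 25 = 156.25 ms -> 156.25 ms (2 dp)

156.25


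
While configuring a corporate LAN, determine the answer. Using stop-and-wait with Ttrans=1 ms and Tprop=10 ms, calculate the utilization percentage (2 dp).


Given: Ttrans = 1 ms, Tprop = 10 ms
RTT = 2 * Tprop = 2 * 10 = 20 ms
U = Ttrans / (Ttrans + RTT)
U = 1 / (1 + 20)
U = 1 / 21 = 0.047619
U% = 4.76%

4.76


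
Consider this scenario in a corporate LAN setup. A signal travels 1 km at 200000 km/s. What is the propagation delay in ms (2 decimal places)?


Given: distance = 1 km, speed = 200000 km/s
Delay = distance / speed = 1 / 200000 seconds
Delay in ms = 1 * 1000 / 200000
Delay = 0.0050 ms
Rounded to 2 dp = 0.01 ms

0.01


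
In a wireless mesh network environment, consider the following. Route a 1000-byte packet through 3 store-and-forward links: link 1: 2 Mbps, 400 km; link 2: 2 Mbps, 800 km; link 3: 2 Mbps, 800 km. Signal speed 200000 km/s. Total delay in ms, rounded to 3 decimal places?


Packet = 1000 bytes = 8000 bits. Store-and-forward: sum (t_trans + t_prop) per link.
Link 1: t_trans = 8000/(2*10^6) s = 4.0000 ms; t_prop = 400/200000 s = 2.0000 ms; subtotal = 6.0000 ms
Link 2: t_trans = 8000/(2*10^6) s = 4.0000 ms; t_prop = 800/200000 s = 4.0000 ms; subtotal = 8.0000 ms
Link 3: t_trans = 8000/(2*10^6) s = 4.0000 ms; t_prop = 800/200000 s = 4.0000 ms; subtotal = 8.0000 ms
End-to-end = 6.0000 + 8.0000 + 8.0000 = 22.0000 ms -> 22.000 ms (3 dp)

22.000


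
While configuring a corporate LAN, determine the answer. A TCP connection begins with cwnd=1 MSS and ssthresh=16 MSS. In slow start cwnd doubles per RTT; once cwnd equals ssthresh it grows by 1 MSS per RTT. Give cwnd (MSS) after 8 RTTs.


RTT 0: cwnd = 1 MSS (initial)
RTT 1: cwnd = 2 MSS (slow start, doubled)
RTT 2: cwnd = 4 MSS (slow start, doubled)
RTT 3: cwnd = 8 MSS (slow start, doubled)
RTT 4: cwnd = 16 MSS (slow start, doubled)
RTT 5: cwnd = 17 MSS (congestion avoidance, +1)
RTT 6: cwnd = 18 MSS (congestion avoidance, +1)
RTT 7: cwnd = 19 MSS (congestion avoidance, +1)
RTT 8: cwnd = 20 MSS (congestion avoidance, +1)

20


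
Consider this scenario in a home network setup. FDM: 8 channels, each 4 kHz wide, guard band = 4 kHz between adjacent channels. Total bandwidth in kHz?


Given: 8 channels, 4 kHz each, guard = 4 kHz
Channel bandwidth = 8 * 4 = 32 kHz
Guard bands = 7 gaps * 4 kHz = 28 kHz
Total = 32 + 28 = 60 kHz

60


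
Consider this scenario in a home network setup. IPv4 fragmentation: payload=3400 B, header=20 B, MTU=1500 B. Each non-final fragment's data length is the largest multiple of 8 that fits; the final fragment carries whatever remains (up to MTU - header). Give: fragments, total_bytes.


Max data per non-final fragment = floor((MTU - header)/8)*8 = floor((1500 - 20)/8)*8 = floor(1480/8)*8 = 1480 B
Final fragment needs no 8-byte alignment: it can carry up to MTU - header = 1480 B
Non-final fragments needed = ceil((payload - 1480) / 1480) = ceil(1920/1480) = ceil(1.2973) = 2
Number of fragments = 2 + 1 = 3
Fragment sizes (data): 2 * 1480 B + 440 B (last, 440 <= 1480 OK)
Total bytes sent = payload + n_frags * header = 3400 + 3*20 = 3400 + 60 = 3460 B

3, 3460


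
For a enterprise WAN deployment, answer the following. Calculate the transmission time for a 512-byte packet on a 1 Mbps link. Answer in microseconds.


Given: packet = 512 bytes, bandwidth = 1 Mbps
Packet in bits = 512 * 8 = 4096 bits
Bandwidth = 1 * 10^6 = 1000000 bps
Time = 4096 / 1000000 seconds
Time in us = 4096 * 10^6 / 1000000 = 4096

4096


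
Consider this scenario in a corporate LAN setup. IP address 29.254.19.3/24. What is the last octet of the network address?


Given: IP = 29.254.19.3, prefix = /24
Subnet mask = 255.255.255.0
Last octet of IP: 3
Last octet of mask: 0
Network last octet = 3 AND 0 = 0

0


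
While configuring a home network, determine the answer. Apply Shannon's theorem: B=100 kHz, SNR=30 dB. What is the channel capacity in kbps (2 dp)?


Given: B = 100 kHz, SNR = 30 dB
SNR linear = 10^(30/10) = 1000
1 + SNR = 1001
log2(1001) = 9.9672262588
C = 100 * 1000 * 9.9672262588 = 996722.6259 bps
C = 996.722626 kbps -> 996.72 kbps (2 dp)

996.72


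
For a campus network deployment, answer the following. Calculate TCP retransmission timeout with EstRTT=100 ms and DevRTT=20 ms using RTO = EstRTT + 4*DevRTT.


Given: EstRTT = 100 ms, DevRTT = 20 ms
Timeout = EstRTT + 4 * DevRTT
4 * DevRTT = 4 * 20 = 80
Timeout = 100 + 80 = 180 ms

180


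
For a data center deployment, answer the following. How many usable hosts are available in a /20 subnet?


Given: subnet mask /20
Host bits = 32 - 20 = 12
Total addresses = 2^12 = 4096
Usable hosts = 4096 - 2 (network + broadcast) = 4094

4094


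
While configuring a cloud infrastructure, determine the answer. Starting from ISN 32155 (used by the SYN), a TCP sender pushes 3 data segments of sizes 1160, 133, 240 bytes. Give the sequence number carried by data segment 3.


The SYN occupies sequence number ISN = 32155, so the first data byte is ISN + 1 = 32156.
SEQ of data segment i = (ISN + 1) + sum of payload sizes of segments 1..i-1.
Segment 1: SEQ = 32156, payload = 1160 bytes
Segment 2: SEQ = 33316, payload = 133 bytes
Segment 3: SEQ = 33449, payload = 240 bytes
SEQ of segment 3 = 32156 + 1160 + 133 = 33449

33449


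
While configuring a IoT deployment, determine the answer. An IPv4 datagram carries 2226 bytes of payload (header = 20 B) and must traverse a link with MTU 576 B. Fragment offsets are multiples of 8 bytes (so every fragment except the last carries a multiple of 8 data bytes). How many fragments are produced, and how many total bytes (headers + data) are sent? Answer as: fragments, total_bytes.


Max data per non-final fragment = floor((MTU - header)/8)*8 = floor((576 - 20)/8)*8 = floor(556/8)*8 = 552 B
Final fragment needs no 8-byte alignment: it can carry up to MTU - header = 556 B
Non-final fragments needed = ceil((payload - 556) / 552) = ceil(1670/552) = ceil(3.0254) = 4
Number of fragments = 4 + 1 = 5
Fragment sizes (data): 4 * 552 B + 18 B (last, 18 <= 556 OK)
Total bytes sent = payload + n_frags * header = 2226 + 5*20 = 2226 + 100 = 2326 B

5, 2326


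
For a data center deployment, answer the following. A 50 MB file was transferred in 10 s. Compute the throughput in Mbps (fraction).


Given: file = 50 MB, time = 10 s
File in Mb = 50 * 8 = 400 Mb
Throughput = 400 / 10 Mbps
Throughput = 40 Mbps

40


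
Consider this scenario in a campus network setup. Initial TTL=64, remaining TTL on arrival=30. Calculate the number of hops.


Given: initial TTL = 64, received TTL = 30
Hops = initial TTL - received TTL
Hops = 64 - 30 = 34

34


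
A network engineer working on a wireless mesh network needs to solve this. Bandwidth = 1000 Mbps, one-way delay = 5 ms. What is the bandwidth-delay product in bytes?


Given: bandwidth = 1000 Mbps, delay = 5 ms
BDP in bits = 1000 * 10^6 * 5 / 1000
BDP in bits = 5000000
BDP in bytes = 5000000 / 8 = 625000

625000


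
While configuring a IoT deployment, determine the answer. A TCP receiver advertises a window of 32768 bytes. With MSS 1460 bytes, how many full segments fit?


Given: RWND = 32768 bytes, MSS = 1460 bytes
Full segments = floor(RWND / MSS)
Full segments = floor(32768 / 1460)
Full segments = floor(22.4438) = 22

22


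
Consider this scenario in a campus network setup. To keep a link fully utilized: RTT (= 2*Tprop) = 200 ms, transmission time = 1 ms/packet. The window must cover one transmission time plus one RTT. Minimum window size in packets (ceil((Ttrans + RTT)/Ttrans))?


Given: Ttrans = 1 ms, RTT = 200 ms (= 2 * Tprop, Tprop = 100 ms)
Time until first ACK returns = Ttrans + RTT = 1 + 200 = 201 ms
Need W * Ttrans >= Ttrans + RTT  ->  W >= (Ttrans + RTT) / Ttrans
(Ttrans + RTT) / Ttrans = 201 / 1 = 201
W_min = ceil(201) = 201

201


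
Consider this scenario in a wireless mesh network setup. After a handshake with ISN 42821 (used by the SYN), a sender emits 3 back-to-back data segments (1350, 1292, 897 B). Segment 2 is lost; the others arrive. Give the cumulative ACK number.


SYN uses sequence number 42821; first data byte = ISN + 1 = 42822.
Segment 1: SEQ = 42822, len = 1350 B, covers [42822, 44171]
Segment 2: SEQ = 44172, len = 1292 B, covers [44172, 45463] [LOST]
Segment 3: SEQ = 45464, len = 897 B, covers [45464, 46360]
In-order data received: bytes [42822, 44171] (segments 1..1).
Segment 2 missing -> gap begins at byte 44172; later segments buffered out of order.
Cumulative ACK = next expected in-order byte = 42822 + 1350 = 44172

44172


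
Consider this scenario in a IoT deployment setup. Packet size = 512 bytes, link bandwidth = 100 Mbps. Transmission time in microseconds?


Given: packet = 512 bytes, bandwidth = 100 Mbps
Packet in bits = 512 * 8 = 4096 bits
Bandwidth = 100 * 10^6 = 100000000 bps
Time = 4096 / 100000000 seconds
Time in us = 4096 * 10^6 / 100000000 = 40.96

40.96


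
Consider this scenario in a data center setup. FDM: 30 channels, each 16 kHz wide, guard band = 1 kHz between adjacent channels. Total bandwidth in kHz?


Given: 30 channels, 16 kHz each, guard = 1 kHz
Channel bandwidth = 30 * 16 = 480 kHz
Guard bands = 29 gaps * 1 kHz = 29 kHz
Total = 480 + 29 = 509 kHz

509


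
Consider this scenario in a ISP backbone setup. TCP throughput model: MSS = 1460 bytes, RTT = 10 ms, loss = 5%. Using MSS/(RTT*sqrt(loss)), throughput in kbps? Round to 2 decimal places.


Given: MSS = 1460 bytes, RTT = 10 ms, loss = 5%
RTT in seconds = 10 / 1000 = 0.01
Loss rate = 5% = 0.05
sqrt(loss) = sqrt(0.05) = 0.223606797750
Throughput (bytes/s) = 1460 / (0.01 * 0.223606797750) = 652931.8494
Throughput (kbps) = 652931.8494 * 8 / 1000 = 5223.454795 -> 5223.45 kbps (2 dp)

5223.45


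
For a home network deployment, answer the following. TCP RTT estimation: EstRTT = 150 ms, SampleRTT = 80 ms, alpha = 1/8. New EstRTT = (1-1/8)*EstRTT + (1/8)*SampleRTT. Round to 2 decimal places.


Given: EstRTT = 150 ms, SampleRTT = 80 ms, alpha = 1/8
New EstRTT = (1 - alpha) * EstRTT + alpha * SampleRTT
(7/8) * 150 = 131.25
(1/8) * 80 = 10
New EstRTT = 131.25 + 10 = 141.25 ms -> 141.25 ms (2 dp)

141.25


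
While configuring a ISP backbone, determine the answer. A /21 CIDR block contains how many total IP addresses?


Given: CIDR prefix /21
Host bits = 32 - 21 = 11
Total addresses = 2^11 = 2048

2048


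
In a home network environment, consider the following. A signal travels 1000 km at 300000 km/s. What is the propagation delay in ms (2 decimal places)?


Given: distance = 1000 km, speed = 300000 km/s
Delay = distance / speed = 1000 / 300000 seconds
Delay in ms = 1000 * 1000 / 300000
Delay = 3.3333 ms
Rounded to 2 dp = 3.33 ms

3.33


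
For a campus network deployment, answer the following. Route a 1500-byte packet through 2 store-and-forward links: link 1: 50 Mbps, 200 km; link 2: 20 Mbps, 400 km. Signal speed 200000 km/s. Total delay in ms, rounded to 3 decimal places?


Packet = 1500 bytes = 12000 bits. Store-and-forward: sum (t_trans + t_prop) per link.
Link 1: t_trans = 12000/(50*10^6) s = 0.2400 ms; t_prop = 200/200000 s = 1.0000 ms; subtotal = 1.2400 ms
Link 2: t_trans = 12000/(20*10^6) s = 0.6000 ms; t_prop = 400/200000 s = 2.0000 ms; subtotal = 2.6000 ms
End-to-end = 1.2400 + 2.6000 = 3.8400 ms -> 3.840 ms (3 dp)

3.840


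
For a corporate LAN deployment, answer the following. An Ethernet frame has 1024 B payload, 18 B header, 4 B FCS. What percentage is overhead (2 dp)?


Given: payload = 1024 B, header = 18 B, trailer = 4 B
Overhead bytes = header + trailer = 18 + 4 = 22
Total frame = payload + overhead = 1024 + 22 = 1046
Overhead % = 22 / 1046 * 100 = 2.1033% -> 2.10% (2 dp)

2.10


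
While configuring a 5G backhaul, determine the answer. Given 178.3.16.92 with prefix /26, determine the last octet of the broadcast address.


Given: IP = 178.3.16.92, prefix = /26
Host bits = 32 - 26 = 6
Network last octet = 92 AND mask = 64
Host part size = 2^6 - 1 = 63
Broadcast last octet = 64 OR 63 = 127

127


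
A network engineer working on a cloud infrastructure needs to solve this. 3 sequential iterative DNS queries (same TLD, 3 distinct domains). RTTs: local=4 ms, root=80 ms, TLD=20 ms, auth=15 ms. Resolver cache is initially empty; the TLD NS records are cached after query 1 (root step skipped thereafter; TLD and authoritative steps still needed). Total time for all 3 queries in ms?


Lookup 1 (cold cache): local + root + TLD + auth = 4 + 80 + 20 + 15 = 119 ms
Lookups 2..3 (TLD NS cached -> skip root; new domain -> still ask TLD and auth): local + TLD + auth = 4 + 20 + 15 = 39 ms each
Remaining 2 lookups: 2 * 39 = 78 ms
Total = 119 + 78 = 197 ms

197


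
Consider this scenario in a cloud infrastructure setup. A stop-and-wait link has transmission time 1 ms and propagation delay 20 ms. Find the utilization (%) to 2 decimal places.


Given: Ttrans = 1 ms, Tprop = 20 ms
RTT = 2 * Tprop = 2 * 20 = 40 ms
U = Ttrans / (Ttrans + RTT)
U = 1 / (1 + 40)
U = 1 / 41 = 0.02439
U% = 2.44%

2.44


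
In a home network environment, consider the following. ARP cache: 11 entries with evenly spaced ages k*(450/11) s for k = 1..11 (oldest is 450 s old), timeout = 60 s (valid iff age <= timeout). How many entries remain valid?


Ages are k * 450/11 s for k = 1..11 (spacing = 40.9091 s).
Entry k is valid iff k * 450/11 <= 60 iff k <= 11 * 60 / 450 = 1.4667
n_valid = floor(1.4667) = 1
(n_stale = 11 - 1 = 10)

1


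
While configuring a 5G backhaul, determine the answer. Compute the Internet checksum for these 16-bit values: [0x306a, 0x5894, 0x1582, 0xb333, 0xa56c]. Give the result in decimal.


Given words: [0x306a, 0x5894, 0x1582, 0xb333, 0xa56c]
Step 1: Sum all words
Raw sum = 12394 + 22676 + 5506 + 45875 + 42348 = 128799
Step 2: Fold carry: (63263 + 1) = 63264
One's complement = ~63264 & 0xFFFF = 2271

2271


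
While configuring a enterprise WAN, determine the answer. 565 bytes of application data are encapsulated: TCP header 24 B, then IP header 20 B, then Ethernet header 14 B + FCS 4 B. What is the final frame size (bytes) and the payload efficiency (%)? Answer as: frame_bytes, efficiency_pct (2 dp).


TCP segment = 565 + 24 = 589 B
IP packet = 589 + 20 = 609 B
Ethernet frame = 609 + 14 + 4 = 627 B
Efficiency = app / frame = 565 / 627 = 0.901116 = 90.1116% -> 90.11% (2 dp)

627, 90.11


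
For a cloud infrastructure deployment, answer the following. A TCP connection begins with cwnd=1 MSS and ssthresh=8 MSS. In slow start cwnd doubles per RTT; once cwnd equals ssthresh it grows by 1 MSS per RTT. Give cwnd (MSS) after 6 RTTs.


RTT 0: cwnd = 1 MSS (initial)
RTT 1: cwnd = 2 MSS (slow start, doubled)
RTT 2: cwnd = 4 MSS (slow start, doubled)
RTT 3: cwnd = 8 MSS (slow start, doubled)
RTT 4: cwnd = 9 MSS (congestion avoidance, +1)
RTT 5: cwnd = 10 MSS (congestion avoidance, +1)
RTT 6: cwnd = 11 MSS (congestion avoidance, +1)

11


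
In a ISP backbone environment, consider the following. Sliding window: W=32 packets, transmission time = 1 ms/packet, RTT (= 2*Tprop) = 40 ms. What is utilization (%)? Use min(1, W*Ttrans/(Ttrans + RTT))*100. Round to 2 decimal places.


Given: W = 32, Ttrans = 1 ms, RTT = 40 ms (= 2 * Tprop, Tprop = 20 ms)
Cycle time = Ttrans + RTT = 1 + 40 = 41 ms (first packet sent until its ACK returns)
W * Ttrans = 32 * 1 = 32 ms of sending per cycle
W * Ttrans / (Ttrans + RTT) = 32 / 41 = 0.780488
U = min(1, 0.780488) = 0.780488
U% = 78.05%

78.05


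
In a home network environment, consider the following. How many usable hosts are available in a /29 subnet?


Given: subnet mask /29
Host bits = 32 - 29 = 3
Total addresses = 2^3 = 8
Usable hosts = 8 - 2 (network + broadcast) = 6

6


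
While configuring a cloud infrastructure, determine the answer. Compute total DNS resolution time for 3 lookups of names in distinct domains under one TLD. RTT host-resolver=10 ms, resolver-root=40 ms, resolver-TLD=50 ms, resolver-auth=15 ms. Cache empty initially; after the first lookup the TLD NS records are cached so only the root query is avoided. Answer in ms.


Lookup 1 (cold cache): local + root + TLD + auth = 10 + 40 + 50 + 15 = 115 ms
Lookups 2..3 (TLD NS cached -> skip root; new domain -> still ask TLD and auth): local + TLD + auth = 10 + 50 + 15 = 75 ms each
Remaining 2 lookups: 2 * 75 = 150 ms
Total = 115 + 150 = 265 ms

265


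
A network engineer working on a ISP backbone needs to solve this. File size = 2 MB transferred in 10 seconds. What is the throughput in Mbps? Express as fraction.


Given: file = 2 MB, time = 10 s
File in Mb = 2 * 8 = 16 Mb
Throughput = 16 / 10 Mbps
Throughput = 8/5 Mbps

8/5


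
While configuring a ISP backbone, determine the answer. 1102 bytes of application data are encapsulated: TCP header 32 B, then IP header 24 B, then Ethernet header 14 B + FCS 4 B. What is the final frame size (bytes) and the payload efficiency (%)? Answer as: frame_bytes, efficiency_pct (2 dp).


TCP segment = 1102 + 32 = 1134 B
IP packet = 1134 + 24 = 1158 B
Ethernet frame = 1158 + 14 + 4 = 1176 B
Efficiency = app / frame = 1102 / 1176 = 0.937075 = 93.7075% -> 93.71% (2 dp)

1176, 93.71


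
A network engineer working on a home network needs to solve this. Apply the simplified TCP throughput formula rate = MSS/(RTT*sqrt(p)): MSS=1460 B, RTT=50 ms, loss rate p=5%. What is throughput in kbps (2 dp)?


Given: MSS = 1460 bytes, RTT = 50 ms, loss = 5%
RTT in seconds = 50 / 1000 = 0.05
Loss rate = 5% = 0.05
sqrt(loss) = sqrt(0.05) = 0.223606797750
Throughput (bytes/s) = 1460 / (0.05 * 0.223606797750) = 130586.3699
Throughput (kbps) = 130586.3699 * 8 / 1000 = 1044.690959 -> 1044.69 kbps (2 dp)

1044.69


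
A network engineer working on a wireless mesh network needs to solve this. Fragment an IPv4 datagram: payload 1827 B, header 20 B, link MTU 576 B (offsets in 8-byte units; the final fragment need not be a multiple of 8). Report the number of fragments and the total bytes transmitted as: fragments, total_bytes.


Max data per non-final fragment = floor((MTU - header)/8)*8 = floor((576 - 20)/8)*8 = floor(556/8)*8 = 552 B
Final fragment needs no 8-byte alignment: it can carry up to MTU - header = 556 B
Non-final fragments needed = ceil((payload - 556) / 552) = ceil(1271/552) = ceil(2.3025) = 3
Number of fragments = 3 + 1 = 4
Fragment sizes (data): 3 * 552 B + 171 B (last, 171 <= 556 OK)
Total bytes sent = payload + n_frags * header = 1827 + 4*20 = 1827 + 80 = 1907 B

4, 1907


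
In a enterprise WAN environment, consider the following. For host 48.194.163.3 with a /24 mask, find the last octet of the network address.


Given: IP = 48.194.163.3, prefix = /24
Subnet mask = 255.255.255.0
Last octet of IP: 3
Last octet of mask: 0
Network last octet = 3 AND 0 = 0

0


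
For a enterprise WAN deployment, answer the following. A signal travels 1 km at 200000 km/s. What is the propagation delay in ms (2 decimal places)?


Given: distance = 1 km, speed = 200000 km/s
Delay = distance / speed = 1 / 200000 seconds
Delay in ms = 1 * 1000 / 200000
Delay = 0.0050 ms
Rounded to 2 dp = 0.01 ms

0.01


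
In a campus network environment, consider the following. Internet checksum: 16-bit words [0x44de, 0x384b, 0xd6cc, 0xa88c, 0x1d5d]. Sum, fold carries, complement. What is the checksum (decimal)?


Given words: [0x44de, 0x384b, 0xd6cc, 0xa88c, 0x1d5d]
Step 1: Sum all words
Raw sum = 17630 + 14411 + 54988 + 43148 + 7517 = 137694
Step 2: Fold carry: (6622 + 2) = 6624
One's complement = ~6624 & 0xFFFF = 58911

58911


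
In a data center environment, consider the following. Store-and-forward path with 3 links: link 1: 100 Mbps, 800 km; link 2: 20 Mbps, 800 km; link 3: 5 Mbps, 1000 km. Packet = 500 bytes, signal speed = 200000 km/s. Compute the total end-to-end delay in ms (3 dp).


Packet = 500 bytes = 4000 bits. Store-and-forward: sum (t_trans + t_prop) per link.
Link 1: t_trans = 4000/(100*10^6) s = 0.0400 ms; t_prop = 800/200000 s = 4.0000 ms; subtotal = 4.0400 ms
Link 2: t_trans = 4000/(20*10^6) s = 0.2000 ms; t_prop = 800/200000 s = 4.0000 ms; subtotal = 4.2000 ms
Link 3: t_trans = 4000/(5*10^6) s = 0.8000 ms; t_prop = 1000/200000 s = 5.0000 ms; subtotal = 5.8000 ms
End-to-end = 4.0400 + 4.2000 + 5.8000 = 14.0400 ms -> 14.040 ms (3 dp)

14.040


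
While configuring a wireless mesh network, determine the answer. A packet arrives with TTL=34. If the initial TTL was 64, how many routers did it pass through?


Given: initial TTL = 64, received TTL = 34
Hops = initial TTL - received TTL
Hops = 64 - 34 = 30

30


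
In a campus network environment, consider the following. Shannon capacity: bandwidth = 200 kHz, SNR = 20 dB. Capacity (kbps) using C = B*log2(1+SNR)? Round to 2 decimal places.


Given: B = 200 kHz, SNR = 20 dB
SNR linear = 10^(20/10) = 100
1 + SNR = 101
log2(101) = 6.6582114828
C = 200 * 1000 * 6.6582114828 = 1331642.2966 bps
C = 1331.642297 kbps -> 1331.64 kbps (2 dp)

1331.64


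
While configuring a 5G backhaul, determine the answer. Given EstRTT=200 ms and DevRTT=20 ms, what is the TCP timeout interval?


Given: EstRTT = 200 ms, DevRTT = 20 ms
Timeout = EstRTT + 4 * DevRTT
4 * DevRTT = 4 * 20 = 80
Timeout = 200 + 80 = 280 ms

280


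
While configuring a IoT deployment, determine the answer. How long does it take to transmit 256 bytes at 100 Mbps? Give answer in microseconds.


Given: packet = 256 bytes, bandwidth = 100 Mbps
Packet in bits = 256 * 8 = 2048 bits
Bandwidth = 100 * 10^6 = 100000000 bps
Time = 2048 / 100000000 seconds
Time in us = 2048 * 10^6 / 100000000 = 20.48

20.48


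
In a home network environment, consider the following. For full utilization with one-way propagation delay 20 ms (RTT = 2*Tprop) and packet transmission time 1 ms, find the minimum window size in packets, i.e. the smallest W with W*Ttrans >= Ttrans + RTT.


Given: Ttrans = 1 ms, RTT = 40 ms (= 2 * Tprop, Tprop = 20 ms)
Time until first ACK returns = Ttrans + RTT = 1 + 40 = 41 ms
Need W * Ttrans >= Ttrans + RTT  ->  W >= (Ttrans + RTT) / Ttrans
(Ttrans + RTT) / Ttrans = 41 / 1 = 41
W_min = ceil(41) = 41

41


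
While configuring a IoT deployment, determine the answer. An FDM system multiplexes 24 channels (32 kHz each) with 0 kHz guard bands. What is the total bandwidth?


Given: 24 channels, 32 kHz each, guard = 0 kHz
Channel bandwidth = 24 * 32 = 768 kHz
Guard bands = 23 gaps * 0 kHz = 0 kHz
Total = 768 + 0 = 768 kHz

768


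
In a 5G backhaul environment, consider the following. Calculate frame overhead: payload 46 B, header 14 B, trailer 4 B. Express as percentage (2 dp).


Given: payload = 46 B, header = 14 B, trailer = 4 B
Overhead bytes = header + trailer = 14 + 4 = 18
Total frame = payload + overhead = 46 + 18 = 64
Overhead % = 18 / 64 * 100 = 28.1250% -> 28.13% (2 dp)

28.13


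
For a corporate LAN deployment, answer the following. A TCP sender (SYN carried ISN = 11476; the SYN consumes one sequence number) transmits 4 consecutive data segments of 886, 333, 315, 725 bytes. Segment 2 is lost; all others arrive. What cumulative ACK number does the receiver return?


SYN uses sequence number 11476; first data byte = ISN + 1 = 11477.
Segment 1: SEQ = 11477, len = 886 B, covers [11477, 12362]
Segment 2: SEQ = 12363, len = 333 B, covers [12363, 12695] [LOST]
Segment 3: SEQ = 12696, len = 315 B, covers [12696, 13010]
Segment 4: SEQ = 13011, len = 725 B, covers [13011, 13735]
In-order data received: bytes [11477, 12362] (segments 1..1).
Segment 2 missing -> gap begins at byte 12363; later segments buffered out of order.
Cumulative ACK = next expected in-order byte = 11477 + 886 = 12363

12363


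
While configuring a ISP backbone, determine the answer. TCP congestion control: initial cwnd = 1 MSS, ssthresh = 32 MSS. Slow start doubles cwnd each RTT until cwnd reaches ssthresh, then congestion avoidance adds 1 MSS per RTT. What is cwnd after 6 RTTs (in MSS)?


RTT 0: cwnd = 1 MSS (initial)
RTT 1: cwnd = 2 MSS (slow start, doubled)
RTT 2: cwnd = 4 MSS (slow start, doubled)
RTT 3: cwnd = 8 MSS (slow start, doubled)
RTT 4: cwnd = 16 MSS (slow start, doubled)
RTT 5: cwnd = 32 MSS (slow start, doubled)
RTT 6: cwnd = 33 MSS (congestion avoidance, +1)

33


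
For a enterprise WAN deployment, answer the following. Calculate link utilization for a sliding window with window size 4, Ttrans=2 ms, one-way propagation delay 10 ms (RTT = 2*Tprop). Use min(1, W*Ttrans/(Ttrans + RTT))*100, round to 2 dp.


Given: W = 4, Ttrans = 2 ms, RTT = 20 ms (= 2 * Tprop, Tprop = 10 ms)
Cycle time = Ttrans + RTT = 2 + 20 = 22 ms (first packet sent until its ACK returns)
W * Ttrans = 4 * 2 = 8 ms of sending per cycle
W * Ttrans / (Ttrans + RTT) = 8 / 22 = 0.363636
U = min(1, 0.363636) = 0.363636
U% = 36.36%

36.36


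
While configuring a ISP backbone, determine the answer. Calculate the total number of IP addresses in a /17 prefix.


Given: CIDR prefix /17
Host bits = 32 - 17 = 15
Total addresses = 2^15 = 32768

32768


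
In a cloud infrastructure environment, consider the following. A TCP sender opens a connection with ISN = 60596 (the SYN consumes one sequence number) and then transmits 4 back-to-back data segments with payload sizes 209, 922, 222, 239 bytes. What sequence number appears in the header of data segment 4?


The SYN occupies sequence number ISN = 60596, so the first data byte is ISN + 1 = 60597.
SEQ of data segment i = (ISN + 1) + sum of payload sizes of segments 1..i-1.
Segment 1: SEQ = 60597, payload = 209 bytes
Segment 2: SEQ = 60806, payload = 922 bytes
Segment 3: SEQ = 61728, payload = 222 bytes
Segment 4: SEQ = 61950, payload = 239 bytes
SEQ of segment 4 = 60597 + 209 + 922 + 222 = 61950

61950


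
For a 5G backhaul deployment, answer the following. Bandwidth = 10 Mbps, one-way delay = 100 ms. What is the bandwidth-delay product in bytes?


Given: bandwidth = 10 Mbps, delay = 100 ms
BDP in bits = 10 * 10^6 * 100 / 1000
BDP in bits = 1000000
BDP in bytes = 1000000 / 8 = 125000

125000


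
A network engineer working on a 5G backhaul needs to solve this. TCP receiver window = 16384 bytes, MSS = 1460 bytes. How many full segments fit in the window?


Given: RWND = 16384 bytes, MSS = 1460 bytes
Full segments = floor(RWND / MSS)
Full segments = floor(16384 / 1460)
Full segments = floor(11.2219) = 11

11


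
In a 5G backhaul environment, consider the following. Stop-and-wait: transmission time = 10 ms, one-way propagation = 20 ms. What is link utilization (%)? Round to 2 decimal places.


Given: Ttrans = 10 ms, Tprop = 20 ms
RTT = 2 * Tprop = 2 * 20 = 40 ms
U = Ttrans / (Ttrans + RTT)
U = 10 / (10 + 40)
U = 10 / 50 = 0.2
U% = 20.00%

20.00


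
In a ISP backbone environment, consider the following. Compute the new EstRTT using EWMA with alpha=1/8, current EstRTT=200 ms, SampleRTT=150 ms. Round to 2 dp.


Given: EstRTT = 200 ms, SampleRTT = 150 ms, alpha = 1/8
New EstRTT = (1 - alpha) * EstRTT + alpha * SampleRTT
(7/8) * 200 = 175
(1/8) * 150 = 18.75
New EstRTT = 175 + 18.75 = 193.75 ms -> 193.75 ms (2 dp)

193.75


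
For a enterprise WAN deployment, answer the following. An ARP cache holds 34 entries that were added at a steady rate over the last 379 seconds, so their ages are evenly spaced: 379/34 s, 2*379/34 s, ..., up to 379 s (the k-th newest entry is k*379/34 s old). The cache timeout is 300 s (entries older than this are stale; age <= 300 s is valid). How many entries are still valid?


Ages are k * 379/34 s for k = 1..34 (spacing = 11.1471 s).
Entry k is valid iff k * 379/34 <= 300 iff k <= 34 * 300 / 379 = 26.9129
n_valid = floor(26.9129) = 26
(n_stale = 34 - 26 = 8)

26


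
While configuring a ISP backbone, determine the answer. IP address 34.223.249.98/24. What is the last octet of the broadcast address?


Given: IP = 34.223.249.98, prefix = /24
Host bits = 32 - 24 = 8
Network last octet = 98 AND mask = 0
Host part size = 2^8 - 1 = 255
Broadcast last octet = 0 OR 255 = 255

255


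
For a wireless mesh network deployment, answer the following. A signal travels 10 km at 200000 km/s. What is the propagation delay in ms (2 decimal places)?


Given: distance = 10 km, speed = 200000 km/s
Delay = distance / speed = 10 / 200000 seconds
Delay in ms = 10 * 1000 / 200000
Delay = 0.0500 ms
Rounded to 2 dp = 0.05 ms

0.05


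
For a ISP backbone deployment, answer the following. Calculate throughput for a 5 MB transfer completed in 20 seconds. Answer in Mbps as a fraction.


Given: file = 5 MB, time = 20 s
File in Mb = 5 * 8 = 40 Mb
Throughput = 40 / 20 Mbps
Throughput = 2 Mbps

2


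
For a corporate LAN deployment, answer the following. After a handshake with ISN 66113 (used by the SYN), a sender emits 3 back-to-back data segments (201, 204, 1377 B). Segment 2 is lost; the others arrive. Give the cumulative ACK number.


SYN uses sequence number 66113; first data byte = ISN + 1 = 66114.
Segment 1: SEQ = 66114, len = 201 B, covers [66114, 66314]
Segment 2: SEQ = 66315, len = 204 B, covers [66315, 66518] [LOST]
Segment 3: SEQ = 66519, len = 1377 B, covers [66519, 67895]
In-order data received: bytes [66114, 66314] (segments 1..1).
Segment 2 missing -> gap begins at byte 66315; later segments buffered out of order.
Cumulative ACK = next expected in-order byte = 66114 + 201 = 66315

66315


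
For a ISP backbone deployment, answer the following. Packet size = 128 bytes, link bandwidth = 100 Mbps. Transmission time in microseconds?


Given: packet = 128 bytes, bandwidth = 100 Mbps
Packet in bits = 128 * 8 = 1024 bits
Bandwidth = 100 * 10^6 = 100000000 bps
Time = 1024 / 100000000 seconds
Time in us = 1024 * 10^6 / 100000000 = 10.24

10.24


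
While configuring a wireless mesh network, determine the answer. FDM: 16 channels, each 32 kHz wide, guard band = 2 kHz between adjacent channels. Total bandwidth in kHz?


Given: 16 channels, 32 kHz each, guard = 2 kHz
Channel bandwidth = 16 * 32 = 512 kHz
Guard bands = 15 gaps * 2 kHz = 30 kHz
Total = 512 + 30 = 542 kHz

542


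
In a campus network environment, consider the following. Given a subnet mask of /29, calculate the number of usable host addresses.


Given: subnet mask /29
Host bits = 32 - 29 = 3
Total addresses = 2^3 = 8
Usable hosts = 8 - 2 (network + broadcast) = 6

6


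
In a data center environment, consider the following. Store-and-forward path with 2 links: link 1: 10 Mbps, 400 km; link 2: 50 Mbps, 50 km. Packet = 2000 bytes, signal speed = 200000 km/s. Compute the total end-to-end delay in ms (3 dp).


Packet = 2000 bytes = 16000 bits. Store-and-forward: sum (t_trans + t_prop) per link.
Link 1: t_trans = 16000/(10*10^6) s = 1.6000 ms; t_prop = 400/200000 s = 2.0000 ms; subtotal = 3.6000 ms
Link 2: t_trans = 16000/(50*10^6) s = 0.3200 ms; t_prop = 50/200000 s = 0.2500 ms; subtotal = 0.5700 ms
End-to-end = 3.6000 + 0.5700 = 4.1700 ms -> 4.170 ms (3 dp)

4.170


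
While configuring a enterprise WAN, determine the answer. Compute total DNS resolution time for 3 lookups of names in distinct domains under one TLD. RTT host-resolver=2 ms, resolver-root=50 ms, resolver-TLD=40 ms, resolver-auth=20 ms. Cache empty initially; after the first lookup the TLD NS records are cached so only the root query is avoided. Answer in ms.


Lookup 1 (cold cache): local + root + TLD + auth = 2 + 50 + 40 + 20 = 112 ms
Lookups 2..3 (TLD NS cached -> skip root; new domain -> still ask TLD and auth): local + TLD + auth = 2 + 40 + 20 = 62 ms each
Remaining 2 lookups: 2 * 62 = 124 ms
Total = 112 + 124 = 236 ms

236


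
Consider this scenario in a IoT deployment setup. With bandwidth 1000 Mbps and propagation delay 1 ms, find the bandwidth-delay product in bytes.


Given: bandwidth = 1000 Mbps, delay = 1 ms
BDP in bits = 1000 * 10^6 * 1 / 1000
BDP in bits = 1000000
BDP in bytes = 1000000 / 8 = 125000

125000


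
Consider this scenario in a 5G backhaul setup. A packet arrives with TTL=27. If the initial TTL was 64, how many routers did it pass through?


Given: initial TTL = 64, received TTL = 27
Hops = initial TTL - received TTL
Hops = 64 - 27 = 37

37


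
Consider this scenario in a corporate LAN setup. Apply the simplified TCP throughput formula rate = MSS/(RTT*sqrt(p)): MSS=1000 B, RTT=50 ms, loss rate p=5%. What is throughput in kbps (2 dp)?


Given: MSS = 1000 bytes, RTT = 50 ms, loss = 5%
RTT in seconds = 50 / 1000 = 0.05
Loss rate = 5% = 0.05
sqrt(loss) = sqrt(0.05) = 0.223606797750
Throughput (bytes/s) = 1000 / (0.05 * 0.223606797750) = 89442.7191
Throughput (kbps) = 89442.7191 * 8 / 1000 = 715.541753 -> 715.54 kbps (2 dp)

715.54


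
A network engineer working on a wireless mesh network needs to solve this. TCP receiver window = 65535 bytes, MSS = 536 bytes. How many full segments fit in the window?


Given: RWND = 65535 bytes, MSS = 536 bytes
Full segments = floor(RWND / MSS)
Full segments = floor(65535 / 536)
Full segments = floor(122.2668) = 122

122


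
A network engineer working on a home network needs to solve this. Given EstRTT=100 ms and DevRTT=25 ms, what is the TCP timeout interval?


Given: EstRTT = 100 ms, DevRTT = 25 ms
Timeout = EstRTT + 4 * DevRTT
4 * DevRTT = 4 * 25 = 100
Timeout = 100 + 100 = 200 ms

200


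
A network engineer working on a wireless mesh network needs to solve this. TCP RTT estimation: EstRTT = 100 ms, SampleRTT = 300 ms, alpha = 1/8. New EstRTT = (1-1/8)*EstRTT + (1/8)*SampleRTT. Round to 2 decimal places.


Given: EstRTT = 100 ms, SampleRTT = 300 ms, alpha = 1/8
New EstRTT = (1 - alpha) * EstRTT + alpha * SampleRTT
(7/8) * 100 = 87.5
(1/8) * 300 = 37.5
New EstRTT = 87.5 + 37.5 = 125 ms -> 125.00 ms (2 dp)

125.00


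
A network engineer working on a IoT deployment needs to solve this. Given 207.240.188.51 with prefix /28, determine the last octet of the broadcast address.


Given: IP = 207.240.188.51, prefix = /28
Host bits = 32 - 28 = 4
Network last octet = 51 AND mask = 48
Host part size = 2^4 - 1 = 15
Broadcast last octet = 48 OR 15 = 63

63


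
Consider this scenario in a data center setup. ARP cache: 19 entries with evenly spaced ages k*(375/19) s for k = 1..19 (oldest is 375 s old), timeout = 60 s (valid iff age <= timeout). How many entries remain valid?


Ages are k * 375/19 s for k = 1..19 (spacing = 19.7368 s).
Entry k is valid iff k * 375/19 <= 60 iff k <= 19 * 60 / 375 = 3.0400
n_valid = floor(3.0400) = 3
(n_stale = 19 - 3 = 16)

3


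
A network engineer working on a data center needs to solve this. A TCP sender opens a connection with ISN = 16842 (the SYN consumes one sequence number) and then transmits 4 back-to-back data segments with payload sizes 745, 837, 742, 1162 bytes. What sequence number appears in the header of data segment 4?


The SYN occupies sequence number ISN = 16842, so the first data byte is ISN + 1 = 16843.
SEQ of data segment i = (ISN + 1) + sum of payload sizes of segments 1..i-1.
Segment 1: SEQ = 16843, payload = 745 bytes
Segment 2: SEQ = 17588, payload = 837 bytes
Segment 3: SEQ = 18425, payload = 742 bytes
Segment 4: SEQ = 19167, payload = 1162 bytes
SEQ of segment 4 = 16843 + 745 + 837 + 742 = 19167

19167


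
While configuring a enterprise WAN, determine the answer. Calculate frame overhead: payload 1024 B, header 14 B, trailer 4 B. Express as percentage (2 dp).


Given: payload = 1024 B, header = 14 B, trailer = 4 B
Overhead bytes = header + trailer = 14 + 4 = 18
Total frame = payload + overhead = 1024 + 18 = 1042
Overhead % = 18 / 1042 * 100 = 1.7274% -> 1.73% (2 dp)

1.73


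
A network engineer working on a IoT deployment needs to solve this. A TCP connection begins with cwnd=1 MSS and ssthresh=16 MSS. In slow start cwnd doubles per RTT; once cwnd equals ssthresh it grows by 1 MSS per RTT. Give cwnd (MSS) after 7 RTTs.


RTT 0: cwnd = 1 MSS (initial)
RTT 1: cwnd = 2 MSS (slow start, doubled)
RTT 2: cwnd = 4 MSS (slow start, doubled)
RTT 3: cwnd = 8 MSS (slow start, doubled)
RTT 4: cwnd = 16 MSS (slow start, doubled)
RTT 5: cwnd = 17 MSS (congestion avoidance, +1)
RTT 6: cwnd = 18 MSS (congestion avoidance, +1)
RTT 7: cwnd = 19 MSS (congestion avoidance, +1)

19


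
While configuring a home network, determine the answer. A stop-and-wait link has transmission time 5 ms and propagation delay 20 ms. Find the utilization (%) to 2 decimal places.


Given: Ttrans = 5 ms, Tprop = 20 ms
RTT = 2 * Tprop = 2 * 20 = 40 ms
U = Ttrans / (Ttrans + RTT)
U = 5 / (5 + 40)
U = 5 / 45 = 0.111111
U% = 11.11%

11.11


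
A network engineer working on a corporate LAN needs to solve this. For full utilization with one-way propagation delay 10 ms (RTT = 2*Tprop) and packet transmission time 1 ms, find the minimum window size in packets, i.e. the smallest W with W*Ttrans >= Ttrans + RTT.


Given: Ttrans = 1 ms, RTT = 20 ms (= 2 * Tprop, Tprop = 10 ms)
Time until first ACK returns = Ttrans + RTT = 1 + 20 = 21 ms
Need W * Ttrans >= Ttrans + RTT  ->  W >= (Ttrans + RTT) / Ttrans
(Ttrans + RTT) / Ttrans = 21 / 1 = 21
W_min = ceil(21) = 21

21


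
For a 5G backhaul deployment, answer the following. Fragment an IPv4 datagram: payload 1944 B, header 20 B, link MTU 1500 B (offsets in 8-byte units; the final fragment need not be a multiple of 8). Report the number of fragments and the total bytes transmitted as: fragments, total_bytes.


Max data per non-final fragment = floor((MTU - header)/8)*8 = floor((1500 - 20)/8)*8 = floor(1480/8)*8 = 1480 B
Final fragment needs no 8-byte alignment: it can carry up to MTU - header = 1480 B
Non-final fragments needed = ceil((payload - 1480) / 1480) = ceil(464/1480) = ceil(0.3135) = 1
Number of fragments = 1 + 1 = 2
Fragment sizes (data): 1 * 1480 B + 464 B (last, 464 <= 1480 OK)
Total bytes sent = payload + n_frags * header = 1944 + 2*20 = 1944 + 40 = 1984 B

2, 1984


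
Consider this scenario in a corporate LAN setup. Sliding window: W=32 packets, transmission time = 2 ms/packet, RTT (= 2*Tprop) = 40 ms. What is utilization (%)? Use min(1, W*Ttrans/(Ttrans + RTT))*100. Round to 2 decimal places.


Given: W = 32, Ttrans = 2 ms, RTT = 40 ms (= 2 * Tprop, Tprop = 20 ms)
Cycle time = Ttrans + RTT = 2 + 40 = 42 ms (first packet sent until its ACK returns)
W * Ttrans = 32 * 2 = 64 ms of sending per cycle
W * Ttrans / (Ttrans + RTT) = 64 / 42 = 1.523810
U = min(1, 1.523810) = 1.000000
U% = 100.00%

100.00


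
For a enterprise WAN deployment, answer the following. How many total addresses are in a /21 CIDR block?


Given: CIDR prefix /21
Host bits = 32 - 21 = 11
Total addresses = 2^11 = 2048

2048


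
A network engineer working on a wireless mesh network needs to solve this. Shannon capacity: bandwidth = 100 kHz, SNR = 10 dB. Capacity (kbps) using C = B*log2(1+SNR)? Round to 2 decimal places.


Given: B = 100 kHz, SNR = 10 dB
SNR linear = 10^(10/10) = 10
1 + SNR = 11
log2(11) = 3.4594316186
C = 100 * 1000 * 3.4594316186 = 345943.1619 bps
C = 345.943162 kbps -> 345.94 kbps (2 dp)

345.94


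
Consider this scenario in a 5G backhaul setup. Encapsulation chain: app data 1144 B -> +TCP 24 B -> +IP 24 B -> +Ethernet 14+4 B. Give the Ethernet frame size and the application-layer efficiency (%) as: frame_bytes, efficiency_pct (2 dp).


TCP segment = 1144 + 24 = 1168 B
IP packet = 1168 + 24 = 1192 B
Ethernet frame = 1192 + 14 + 4 = 1210 B
Efficiency = app / frame = 1144 / 1210 = 0.945455 = 94.5455% -> 94.55% (2 dp)

1210, 94.55


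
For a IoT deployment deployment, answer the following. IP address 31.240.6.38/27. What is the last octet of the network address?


Given: IP = 31.240.6.38, prefix = /27
Subnet mask = 255.255.255.224
Last octet of IP: 38
Last octet of mask: 224
Network last octet = 38 AND 224 = 32

32
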